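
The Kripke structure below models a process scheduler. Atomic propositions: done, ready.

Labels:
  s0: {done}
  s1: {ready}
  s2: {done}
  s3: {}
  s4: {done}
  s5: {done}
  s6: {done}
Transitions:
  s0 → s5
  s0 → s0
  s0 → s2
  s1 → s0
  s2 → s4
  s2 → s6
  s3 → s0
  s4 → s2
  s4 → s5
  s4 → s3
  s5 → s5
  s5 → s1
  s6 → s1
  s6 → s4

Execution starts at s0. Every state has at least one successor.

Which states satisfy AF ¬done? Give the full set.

{s1, s3}

States satisfying ¬done: {s1, s3}.
States satisfying AF ¬done: {s1, s3}.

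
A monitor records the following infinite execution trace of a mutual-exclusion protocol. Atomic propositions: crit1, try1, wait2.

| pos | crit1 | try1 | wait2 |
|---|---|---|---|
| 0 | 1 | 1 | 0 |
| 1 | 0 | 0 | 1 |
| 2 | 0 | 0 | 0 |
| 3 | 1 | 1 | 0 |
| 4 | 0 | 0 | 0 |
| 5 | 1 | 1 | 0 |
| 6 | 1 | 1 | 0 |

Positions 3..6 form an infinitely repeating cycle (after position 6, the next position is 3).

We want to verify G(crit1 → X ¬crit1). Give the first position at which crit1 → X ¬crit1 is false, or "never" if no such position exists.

5

Check crit1 → X ¬crit1 at each position in order: 0 ✓, 1 ✓, 2 ✓, 3 ✓, 4 ✓.
At position 5 the labels are {crit1, try1} and the next position 6 has {crit1, try1}, so crit1 → X ¬crit1 is false there. This is the first violation.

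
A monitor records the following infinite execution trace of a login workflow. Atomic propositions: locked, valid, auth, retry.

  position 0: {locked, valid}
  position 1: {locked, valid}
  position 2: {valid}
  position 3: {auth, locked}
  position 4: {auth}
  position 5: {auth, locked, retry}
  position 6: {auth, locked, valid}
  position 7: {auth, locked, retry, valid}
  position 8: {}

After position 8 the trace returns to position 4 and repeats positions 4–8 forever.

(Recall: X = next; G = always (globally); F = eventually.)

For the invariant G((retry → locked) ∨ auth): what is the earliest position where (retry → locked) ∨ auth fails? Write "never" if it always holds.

(retry → locked) ∨ auth holds at every position 0..8, and those are all the positions the trace ever visits, so the invariant G((retry → locked) ∨ auth) is never violated.

never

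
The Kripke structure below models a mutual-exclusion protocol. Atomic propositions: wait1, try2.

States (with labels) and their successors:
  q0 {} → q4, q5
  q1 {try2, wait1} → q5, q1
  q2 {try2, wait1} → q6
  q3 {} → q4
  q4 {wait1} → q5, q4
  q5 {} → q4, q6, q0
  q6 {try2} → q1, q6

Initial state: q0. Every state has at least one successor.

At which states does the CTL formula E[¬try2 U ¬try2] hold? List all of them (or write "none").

{q0, q3, q4, q5}

States satisfying ¬try2: {q0, q3, q4, q5}.
States satisfying E[¬try2 U ¬try2]: {q0, q3, q4, q5}.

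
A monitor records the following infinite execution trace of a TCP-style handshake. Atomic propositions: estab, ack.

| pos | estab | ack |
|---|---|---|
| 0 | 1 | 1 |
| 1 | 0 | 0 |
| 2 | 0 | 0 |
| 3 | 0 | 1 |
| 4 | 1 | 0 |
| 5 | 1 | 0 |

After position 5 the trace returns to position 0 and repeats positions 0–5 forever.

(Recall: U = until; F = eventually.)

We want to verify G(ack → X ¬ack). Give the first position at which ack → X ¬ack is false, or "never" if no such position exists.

ack → X ¬ack holds at every position 0..5, and those are all the positions the trace ever visits, so the invariant G(ack → X ¬ack) is never violated.

never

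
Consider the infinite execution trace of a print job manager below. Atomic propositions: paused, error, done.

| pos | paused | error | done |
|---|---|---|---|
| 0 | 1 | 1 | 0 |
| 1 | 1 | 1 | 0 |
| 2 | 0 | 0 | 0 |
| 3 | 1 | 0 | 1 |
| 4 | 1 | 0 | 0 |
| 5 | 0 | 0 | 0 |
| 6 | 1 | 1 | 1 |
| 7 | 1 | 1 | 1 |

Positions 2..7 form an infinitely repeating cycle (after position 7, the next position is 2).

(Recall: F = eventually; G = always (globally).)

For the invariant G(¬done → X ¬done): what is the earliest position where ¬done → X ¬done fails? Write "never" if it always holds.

Check ¬done → X ¬done at each position in order: 0 ✓, 1 ✓.
At position 2 the labels are {} and the next position 3 has {done, paused}, so ¬done → X ¬done is false there. This is the first violation.

2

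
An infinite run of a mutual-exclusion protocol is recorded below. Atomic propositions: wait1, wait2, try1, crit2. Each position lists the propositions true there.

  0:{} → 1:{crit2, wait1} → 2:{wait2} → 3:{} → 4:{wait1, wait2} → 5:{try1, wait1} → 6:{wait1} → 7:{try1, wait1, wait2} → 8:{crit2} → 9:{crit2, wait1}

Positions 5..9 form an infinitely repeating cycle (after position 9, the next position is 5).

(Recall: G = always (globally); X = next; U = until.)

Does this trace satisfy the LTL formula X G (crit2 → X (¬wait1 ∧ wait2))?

The position after 0 is 1; G (crit2 → X (¬wait1 ∧ wait2)) is false there.

Violated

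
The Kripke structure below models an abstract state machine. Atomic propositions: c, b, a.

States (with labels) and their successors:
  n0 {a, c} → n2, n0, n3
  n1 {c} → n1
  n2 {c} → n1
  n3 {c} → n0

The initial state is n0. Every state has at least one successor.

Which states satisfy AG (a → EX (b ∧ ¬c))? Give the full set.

States satisfying a → EX (b ∧ ¬c): {n1, n2, n3}.
States satisfying AG (a → EX (b ∧ ¬c)): {n1, n2}.

{n1, n2}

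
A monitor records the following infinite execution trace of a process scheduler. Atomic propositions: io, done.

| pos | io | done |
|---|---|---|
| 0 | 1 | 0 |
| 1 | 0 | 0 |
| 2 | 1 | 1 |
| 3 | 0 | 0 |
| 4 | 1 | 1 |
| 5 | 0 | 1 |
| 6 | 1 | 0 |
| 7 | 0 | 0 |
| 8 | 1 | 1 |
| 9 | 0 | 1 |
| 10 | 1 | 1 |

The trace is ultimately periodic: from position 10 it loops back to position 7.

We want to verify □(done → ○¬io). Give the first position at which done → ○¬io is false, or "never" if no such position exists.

5

Check done → ○¬io at each position in order: 0 ✓, 1 ✓, 2 ✓, 3 ✓, 4 ✓.
At position 5 the labels are {done} and the next position 6 has {io}, so done → ○¬io is false there. This is the first violation.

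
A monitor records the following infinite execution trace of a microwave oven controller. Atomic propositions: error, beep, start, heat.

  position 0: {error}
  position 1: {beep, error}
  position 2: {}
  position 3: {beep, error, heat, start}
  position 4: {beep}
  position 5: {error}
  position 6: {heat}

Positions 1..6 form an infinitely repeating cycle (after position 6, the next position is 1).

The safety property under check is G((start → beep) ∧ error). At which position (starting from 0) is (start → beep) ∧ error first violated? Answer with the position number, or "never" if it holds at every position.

Check (start → beep) ∧ error at each position in order: 0 ✓, 1 ✓.
At position 2 the labels are {}, so (start → beep) ∧ error is false there. This is the first violation.

2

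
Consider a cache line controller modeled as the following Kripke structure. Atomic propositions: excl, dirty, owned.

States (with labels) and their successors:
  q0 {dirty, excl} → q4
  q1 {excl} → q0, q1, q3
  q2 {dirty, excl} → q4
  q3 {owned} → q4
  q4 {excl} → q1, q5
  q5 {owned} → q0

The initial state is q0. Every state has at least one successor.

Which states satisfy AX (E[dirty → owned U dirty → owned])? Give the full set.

{q0, q2, q3, q4}

States satisfying E[dirty → owned U dirty → owned]: {q1, q3, q4, q5}.
States satisfying AX (E[dirty → owned U dirty → owned]): {q0, q2, q3, q4}.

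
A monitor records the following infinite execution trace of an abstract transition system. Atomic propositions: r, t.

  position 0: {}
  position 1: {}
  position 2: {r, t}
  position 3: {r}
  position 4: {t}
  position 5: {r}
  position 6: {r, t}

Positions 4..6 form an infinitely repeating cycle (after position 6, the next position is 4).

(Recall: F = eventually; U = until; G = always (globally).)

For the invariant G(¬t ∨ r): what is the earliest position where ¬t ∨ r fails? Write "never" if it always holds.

4

Check ¬t ∨ r at each position in order: 0 ✓, 1 ✓, 2 ✓, 3 ✓.
At position 4 the labels are {t}, so ¬t ∨ r is false there. This is the first violation.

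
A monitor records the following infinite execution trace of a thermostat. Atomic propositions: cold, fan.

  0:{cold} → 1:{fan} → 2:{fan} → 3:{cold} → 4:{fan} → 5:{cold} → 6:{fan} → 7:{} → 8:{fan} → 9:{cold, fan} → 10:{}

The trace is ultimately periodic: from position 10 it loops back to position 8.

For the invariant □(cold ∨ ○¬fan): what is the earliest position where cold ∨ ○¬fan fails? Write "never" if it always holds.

1

Check cold ∨ ○¬fan at each position in order: 0 ✓.
At position 1 the labels are {fan} and the next position 2 has {fan}, so cold ∨ ○¬fan is false there. This is the first violation.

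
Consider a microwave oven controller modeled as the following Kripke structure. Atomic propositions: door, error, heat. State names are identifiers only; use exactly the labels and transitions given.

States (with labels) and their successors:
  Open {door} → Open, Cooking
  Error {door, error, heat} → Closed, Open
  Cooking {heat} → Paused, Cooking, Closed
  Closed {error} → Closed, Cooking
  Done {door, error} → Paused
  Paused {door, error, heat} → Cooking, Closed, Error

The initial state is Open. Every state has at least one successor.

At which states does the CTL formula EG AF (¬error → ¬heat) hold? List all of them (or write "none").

{Open, Error, Closed, Done, Paused}

States satisfying AF (¬error → ¬heat): {Open, Error, Closed, Done, Paused}.
States satisfying EG AF (¬error → ¬heat): {Open, Error, Closed, Done, Paused}.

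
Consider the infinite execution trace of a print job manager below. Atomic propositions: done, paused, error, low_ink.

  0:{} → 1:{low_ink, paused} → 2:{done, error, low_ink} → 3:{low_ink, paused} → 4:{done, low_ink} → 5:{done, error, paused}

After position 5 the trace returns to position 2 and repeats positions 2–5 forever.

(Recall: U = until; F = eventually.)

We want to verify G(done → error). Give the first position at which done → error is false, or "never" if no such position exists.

4

Check done → error at each position in order: 0 ✓, 1 ✓, 2 ✓, 3 ✓.
At position 4 the labels are {done, low_ink}, so done → error is false there. This is the first violation.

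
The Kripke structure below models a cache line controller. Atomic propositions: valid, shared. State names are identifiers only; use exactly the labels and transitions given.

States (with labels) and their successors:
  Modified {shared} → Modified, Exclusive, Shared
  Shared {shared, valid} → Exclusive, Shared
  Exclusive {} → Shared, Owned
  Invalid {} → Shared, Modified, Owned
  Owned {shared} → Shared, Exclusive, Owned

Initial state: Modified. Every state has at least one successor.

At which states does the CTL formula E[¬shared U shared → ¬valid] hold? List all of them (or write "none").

{Modified, Exclusive, Invalid, Owned}

States satisfying ¬shared: {Exclusive, Invalid}.
States satisfying shared → ¬valid: {Modified, Exclusive, Invalid, Owned}.
States satisfying E[¬shared U shared → ¬valid]: {Modified, Exclusive, Invalid, Owned}.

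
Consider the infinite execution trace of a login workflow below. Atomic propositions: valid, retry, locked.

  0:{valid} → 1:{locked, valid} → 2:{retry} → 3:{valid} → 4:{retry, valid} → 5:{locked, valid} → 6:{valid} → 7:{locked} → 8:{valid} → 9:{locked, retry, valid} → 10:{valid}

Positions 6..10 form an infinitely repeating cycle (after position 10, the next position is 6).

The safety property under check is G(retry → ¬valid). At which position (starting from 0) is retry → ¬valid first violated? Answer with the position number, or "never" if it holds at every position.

4

Check retry → ¬valid at each position in order: 0 ✓, 1 ✓, 2 ✓, 3 ✓.
At position 4 the labels are {retry, valid}, so retry → ¬valid is false there. This is the first violation.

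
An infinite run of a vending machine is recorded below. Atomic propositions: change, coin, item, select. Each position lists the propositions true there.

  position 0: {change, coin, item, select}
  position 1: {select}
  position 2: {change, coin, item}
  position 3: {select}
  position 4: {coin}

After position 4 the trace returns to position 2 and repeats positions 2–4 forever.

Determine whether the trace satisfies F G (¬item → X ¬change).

No

G (¬item → X ¬change) is false at every position 0..4, so it never becomes true and F G (¬item → X ¬change) fails.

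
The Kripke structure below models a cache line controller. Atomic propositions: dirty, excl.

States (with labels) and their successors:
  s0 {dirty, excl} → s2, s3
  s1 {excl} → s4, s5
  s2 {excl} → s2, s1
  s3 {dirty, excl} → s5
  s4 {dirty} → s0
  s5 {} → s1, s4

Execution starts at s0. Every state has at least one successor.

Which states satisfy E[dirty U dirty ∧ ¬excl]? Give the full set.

States satisfying dirty: {s0, s3, s4}.
States satisfying dirty ∧ ¬excl: {s4}.
States satisfying E[dirty U dirty ∧ ¬excl]: {s4}.

{s4}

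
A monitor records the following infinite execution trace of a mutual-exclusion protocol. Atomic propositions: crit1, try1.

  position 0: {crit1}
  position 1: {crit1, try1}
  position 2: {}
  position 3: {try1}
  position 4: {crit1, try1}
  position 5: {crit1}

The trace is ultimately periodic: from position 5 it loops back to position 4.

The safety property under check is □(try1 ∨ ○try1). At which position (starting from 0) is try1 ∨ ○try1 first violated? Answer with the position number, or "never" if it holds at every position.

never

try1 ∨ ○try1 holds at every position 0..5, and those are all the positions the trace ever visits, so the invariant □(try1 ∨ ○try1) is never violated.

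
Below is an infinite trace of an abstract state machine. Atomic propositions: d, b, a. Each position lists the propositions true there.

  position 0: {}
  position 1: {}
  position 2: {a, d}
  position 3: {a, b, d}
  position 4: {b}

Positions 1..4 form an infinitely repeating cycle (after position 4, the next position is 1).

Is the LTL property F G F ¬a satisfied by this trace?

G F ¬a holds at position 0, which is reachable from 0, so F G F ¬a holds.

Holds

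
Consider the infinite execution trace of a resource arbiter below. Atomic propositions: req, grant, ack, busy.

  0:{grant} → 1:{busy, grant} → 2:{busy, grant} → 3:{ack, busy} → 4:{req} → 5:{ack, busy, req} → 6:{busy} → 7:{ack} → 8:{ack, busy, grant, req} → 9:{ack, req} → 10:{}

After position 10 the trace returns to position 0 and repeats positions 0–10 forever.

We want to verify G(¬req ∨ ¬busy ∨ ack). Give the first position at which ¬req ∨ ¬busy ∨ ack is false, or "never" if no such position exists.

never

¬req ∨ ¬busy ∨ ack holds at every position 0..10, and those are all the positions the trace ever visits, so the invariant G(¬req ∨ ¬busy ∨ ack) is never violated.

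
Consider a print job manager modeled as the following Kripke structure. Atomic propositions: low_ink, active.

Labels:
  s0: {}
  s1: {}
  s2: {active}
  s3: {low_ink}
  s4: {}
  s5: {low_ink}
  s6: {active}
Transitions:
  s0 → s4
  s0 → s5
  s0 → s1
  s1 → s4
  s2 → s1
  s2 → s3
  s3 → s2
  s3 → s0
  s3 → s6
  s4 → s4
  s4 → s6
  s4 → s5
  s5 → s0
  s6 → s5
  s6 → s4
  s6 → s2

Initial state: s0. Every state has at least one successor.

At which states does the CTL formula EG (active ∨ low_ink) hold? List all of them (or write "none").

{s2, s3, s6}

States satisfying active ∨ low_ink: {s2, s3, s5, s6}.
States satisfying EG (active ∨ low_ink): {s2, s3, s6}.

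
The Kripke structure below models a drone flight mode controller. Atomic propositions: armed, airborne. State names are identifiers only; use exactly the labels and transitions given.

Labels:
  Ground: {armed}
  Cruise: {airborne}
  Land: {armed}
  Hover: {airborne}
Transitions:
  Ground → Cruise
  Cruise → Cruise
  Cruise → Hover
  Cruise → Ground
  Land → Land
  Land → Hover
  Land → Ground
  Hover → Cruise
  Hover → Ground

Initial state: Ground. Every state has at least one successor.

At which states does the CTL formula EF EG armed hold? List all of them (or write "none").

{Land}

States satisfying EG armed: {Land}.
States satisfying EF EG armed: {Land}.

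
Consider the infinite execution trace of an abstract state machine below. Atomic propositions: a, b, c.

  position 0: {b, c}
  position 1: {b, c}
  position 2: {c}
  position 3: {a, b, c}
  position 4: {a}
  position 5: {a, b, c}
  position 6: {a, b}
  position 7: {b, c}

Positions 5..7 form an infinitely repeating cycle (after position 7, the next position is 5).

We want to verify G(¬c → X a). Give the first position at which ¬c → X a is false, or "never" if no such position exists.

Check ¬c → X a at each position in order: 0 ✓, 1 ✓, 2 ✓, 3 ✓, 4 ✓, 5 ✓.
At position 6 the labels are {a, b} and the next position 7 has {b, c}, so ¬c → X a is false there. This is the first violation.

6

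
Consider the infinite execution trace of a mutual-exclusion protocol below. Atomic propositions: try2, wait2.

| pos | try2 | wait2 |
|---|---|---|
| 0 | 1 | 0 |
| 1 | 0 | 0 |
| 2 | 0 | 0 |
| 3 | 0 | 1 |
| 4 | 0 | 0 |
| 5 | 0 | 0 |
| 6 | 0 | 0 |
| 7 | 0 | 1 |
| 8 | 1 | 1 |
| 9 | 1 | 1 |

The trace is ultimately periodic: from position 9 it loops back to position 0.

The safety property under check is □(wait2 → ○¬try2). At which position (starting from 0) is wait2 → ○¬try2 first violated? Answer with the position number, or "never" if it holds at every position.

7

Check wait2 → ○¬try2 at each position in order: 0 ✓, 1 ✓, 2 ✓, 3 ✓, 4 ✓, 5 ✓, 6 ✓.
At position 7 the labels are {wait2} and the next position 8 has {try2, wait2}, so wait2 → ○¬try2 is false there. This is the first violation.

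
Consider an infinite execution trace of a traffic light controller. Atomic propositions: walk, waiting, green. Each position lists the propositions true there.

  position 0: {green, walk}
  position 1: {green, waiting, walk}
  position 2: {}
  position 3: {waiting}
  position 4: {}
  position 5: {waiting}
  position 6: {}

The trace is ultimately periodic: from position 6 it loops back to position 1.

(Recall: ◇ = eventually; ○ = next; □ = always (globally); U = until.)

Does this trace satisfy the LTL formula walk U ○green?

Satisfied

Walking from position 0: ○green first holds at position 0, and walk holds at every earlier position along the way, so walk U ○green holds.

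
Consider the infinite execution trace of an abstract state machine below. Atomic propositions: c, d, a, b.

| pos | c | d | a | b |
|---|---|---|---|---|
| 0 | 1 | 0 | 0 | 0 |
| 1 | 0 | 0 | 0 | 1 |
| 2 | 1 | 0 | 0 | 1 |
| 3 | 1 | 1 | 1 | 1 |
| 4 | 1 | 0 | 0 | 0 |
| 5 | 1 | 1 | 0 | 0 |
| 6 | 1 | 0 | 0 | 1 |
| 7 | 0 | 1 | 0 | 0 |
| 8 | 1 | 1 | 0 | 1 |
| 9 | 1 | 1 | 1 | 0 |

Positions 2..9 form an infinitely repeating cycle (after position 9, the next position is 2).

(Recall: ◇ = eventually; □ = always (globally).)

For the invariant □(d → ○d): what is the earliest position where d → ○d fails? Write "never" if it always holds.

Check d → ○d at each position in order: 0 ✓, 1 ✓, 2 ✓.
At position 3 the labels are {a, b, c, d} and the next position 4 has {c}, so d → ○d is false there. This is the first violation.

3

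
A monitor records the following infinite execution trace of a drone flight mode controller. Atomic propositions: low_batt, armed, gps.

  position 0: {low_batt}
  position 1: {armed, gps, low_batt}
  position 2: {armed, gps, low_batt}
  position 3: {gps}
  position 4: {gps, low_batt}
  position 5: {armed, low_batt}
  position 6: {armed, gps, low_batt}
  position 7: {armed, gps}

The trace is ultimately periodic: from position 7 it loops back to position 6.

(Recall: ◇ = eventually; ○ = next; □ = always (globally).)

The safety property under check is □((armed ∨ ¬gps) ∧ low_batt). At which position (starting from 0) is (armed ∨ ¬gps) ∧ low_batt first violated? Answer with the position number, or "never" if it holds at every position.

3

Check (armed ∨ ¬gps) ∧ low_batt at each position in order: 0 ✓, 1 ✓, 2 ✓.
At position 3 the labels are {gps}, so (armed ∨ ¬gps) ∧ low_batt is false there. This is the first violation.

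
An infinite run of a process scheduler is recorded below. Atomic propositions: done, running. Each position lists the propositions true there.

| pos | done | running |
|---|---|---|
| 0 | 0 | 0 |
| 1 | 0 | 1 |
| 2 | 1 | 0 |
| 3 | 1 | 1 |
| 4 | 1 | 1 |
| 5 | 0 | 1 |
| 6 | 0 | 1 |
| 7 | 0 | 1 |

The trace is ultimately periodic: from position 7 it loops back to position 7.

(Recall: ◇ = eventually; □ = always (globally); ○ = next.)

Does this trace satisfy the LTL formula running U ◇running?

Satisfied

Walking from position 0: ◇running first holds at position 0, and running holds at every earlier position along the way, so running U ◇running holds.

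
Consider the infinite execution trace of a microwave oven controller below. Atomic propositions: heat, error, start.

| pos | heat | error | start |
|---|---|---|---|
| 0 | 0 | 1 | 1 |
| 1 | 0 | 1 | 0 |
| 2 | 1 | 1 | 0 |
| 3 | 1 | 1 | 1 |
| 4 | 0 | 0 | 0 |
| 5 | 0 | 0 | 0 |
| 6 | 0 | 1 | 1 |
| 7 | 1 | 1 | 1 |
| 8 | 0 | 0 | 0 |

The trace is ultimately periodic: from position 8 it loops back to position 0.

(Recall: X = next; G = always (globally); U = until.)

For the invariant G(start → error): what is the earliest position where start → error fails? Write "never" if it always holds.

start → error holds at every position 0..8, and those are all the positions the trace ever visits, so the invariant G(start → error) is never violated.

never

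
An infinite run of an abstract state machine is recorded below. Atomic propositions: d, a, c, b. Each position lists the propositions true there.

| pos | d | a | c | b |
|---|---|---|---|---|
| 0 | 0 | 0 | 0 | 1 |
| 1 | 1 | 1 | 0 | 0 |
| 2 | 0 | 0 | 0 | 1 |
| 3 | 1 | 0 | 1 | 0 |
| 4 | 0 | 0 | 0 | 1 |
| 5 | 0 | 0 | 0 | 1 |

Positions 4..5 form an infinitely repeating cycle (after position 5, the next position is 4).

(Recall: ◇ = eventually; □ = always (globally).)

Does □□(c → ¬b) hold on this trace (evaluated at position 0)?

□(c → ¬b) holds at every position 0..5, and those are all positions ever visited, so □□(c → ¬b) holds.

Satisfied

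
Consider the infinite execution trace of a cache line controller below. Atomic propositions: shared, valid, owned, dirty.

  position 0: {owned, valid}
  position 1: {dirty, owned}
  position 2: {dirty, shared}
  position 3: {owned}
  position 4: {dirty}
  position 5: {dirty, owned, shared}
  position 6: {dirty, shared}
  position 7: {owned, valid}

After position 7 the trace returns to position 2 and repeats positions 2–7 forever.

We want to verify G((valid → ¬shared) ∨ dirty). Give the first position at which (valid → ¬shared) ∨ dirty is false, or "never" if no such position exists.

(valid → ¬shared) ∨ dirty holds at every position 0..7, and those are all the positions the trace ever visits, so the invariant G((valid → ¬shared) ∨ dirty) is never violated.

never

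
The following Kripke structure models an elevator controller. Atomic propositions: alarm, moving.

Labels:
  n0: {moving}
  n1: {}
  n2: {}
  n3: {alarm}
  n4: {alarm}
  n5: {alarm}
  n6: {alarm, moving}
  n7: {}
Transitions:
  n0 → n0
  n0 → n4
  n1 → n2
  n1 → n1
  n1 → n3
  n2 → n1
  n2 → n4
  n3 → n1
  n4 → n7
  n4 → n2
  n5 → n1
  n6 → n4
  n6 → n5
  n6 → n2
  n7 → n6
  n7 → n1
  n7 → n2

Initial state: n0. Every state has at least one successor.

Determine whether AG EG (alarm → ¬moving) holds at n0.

States satisfying EG (alarm → ¬moving): {n0, n1, n2, n3, n4, n5, n7}.
States satisfying AG EG (alarm → ¬moving): ∅.
n6 is reachable from n0 and violates EG (alarm → ¬moving), so AG fails at n0.
n0 ∉ Sat(AG EG (alarm → ¬moving)).

Violated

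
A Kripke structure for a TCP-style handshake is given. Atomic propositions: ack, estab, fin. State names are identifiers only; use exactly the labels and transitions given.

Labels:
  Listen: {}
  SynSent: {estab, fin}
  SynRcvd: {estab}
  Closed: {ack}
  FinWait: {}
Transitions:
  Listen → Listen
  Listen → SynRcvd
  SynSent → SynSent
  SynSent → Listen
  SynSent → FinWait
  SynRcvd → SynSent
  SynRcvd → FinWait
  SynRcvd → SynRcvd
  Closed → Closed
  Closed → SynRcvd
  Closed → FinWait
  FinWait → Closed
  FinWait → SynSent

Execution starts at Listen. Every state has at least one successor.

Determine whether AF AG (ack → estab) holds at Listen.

States satisfying AG (ack → estab): ∅.
States satisfying AF AG (ack → estab): ∅.
There is a path from Listen along which AG (ack → estab) never holds.
Listen ∉ Sat(AF AG (ack → estab)).

Violated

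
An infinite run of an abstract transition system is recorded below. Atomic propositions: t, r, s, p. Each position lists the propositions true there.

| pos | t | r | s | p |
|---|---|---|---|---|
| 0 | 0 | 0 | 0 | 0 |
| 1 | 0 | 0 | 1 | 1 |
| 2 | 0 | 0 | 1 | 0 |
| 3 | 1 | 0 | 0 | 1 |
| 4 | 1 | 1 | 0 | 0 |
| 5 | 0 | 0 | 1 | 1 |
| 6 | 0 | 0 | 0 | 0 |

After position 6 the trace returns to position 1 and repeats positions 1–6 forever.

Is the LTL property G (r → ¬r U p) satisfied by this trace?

r → ¬r U p must hold at every position from 0 onward. It fails at position 4, so G (r → ¬r U p) is false.
Positions where r holds: 4.
Check ¬r U p at each: 4→fails.

No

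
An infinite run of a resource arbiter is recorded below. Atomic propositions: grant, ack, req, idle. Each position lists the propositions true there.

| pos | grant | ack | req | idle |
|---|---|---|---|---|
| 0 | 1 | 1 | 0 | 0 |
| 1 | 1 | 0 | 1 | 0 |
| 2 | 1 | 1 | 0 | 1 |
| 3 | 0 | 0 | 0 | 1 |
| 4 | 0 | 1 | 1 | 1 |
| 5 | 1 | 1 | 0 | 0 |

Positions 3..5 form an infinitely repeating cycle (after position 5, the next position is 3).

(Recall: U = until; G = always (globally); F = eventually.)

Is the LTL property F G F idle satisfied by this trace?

Yes

G F idle holds at position 0, which is reachable from 0, so F G F idle holds.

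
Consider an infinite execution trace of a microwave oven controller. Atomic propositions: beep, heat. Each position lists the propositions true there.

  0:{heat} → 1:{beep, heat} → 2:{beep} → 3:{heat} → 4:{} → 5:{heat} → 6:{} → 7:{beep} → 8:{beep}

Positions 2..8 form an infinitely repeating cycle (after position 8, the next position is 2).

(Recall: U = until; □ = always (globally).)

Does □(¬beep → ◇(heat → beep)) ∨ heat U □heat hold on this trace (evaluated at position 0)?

Satisfied

¬beep → ◇(heat → beep) holds at every position 0..8, and those are all positions ever visited, so □(¬beep → ◇(heat → beep)) holds.
Positions where ¬beep holds: 0, 3, 4, 5, 6.
Check ◇(heat → beep) at each: 0→ok, 3→ok, 4→ok, 5→ok, 6→ok.
Walking from position 0: at position 2, □heat has not yet held and heat fails, so heat U □heat is false.
At position 0: □(¬beep → ◇(heat → beep)) is true; heat U □heat is false; so □(¬beep → ◇(heat → beep)) ∨ heat U □heat is true.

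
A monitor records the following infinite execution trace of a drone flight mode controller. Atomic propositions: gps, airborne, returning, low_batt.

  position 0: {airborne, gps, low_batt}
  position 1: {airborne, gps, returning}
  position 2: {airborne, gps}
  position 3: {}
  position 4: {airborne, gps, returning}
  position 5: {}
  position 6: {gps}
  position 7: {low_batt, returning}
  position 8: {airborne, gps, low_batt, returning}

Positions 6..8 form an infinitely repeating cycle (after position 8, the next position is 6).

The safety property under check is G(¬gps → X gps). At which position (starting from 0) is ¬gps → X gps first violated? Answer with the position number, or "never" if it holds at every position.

¬gps → X gps holds at every position 0..8, and those are all the positions the trace ever visits, so the invariant G(¬gps → X gps) is never violated.

never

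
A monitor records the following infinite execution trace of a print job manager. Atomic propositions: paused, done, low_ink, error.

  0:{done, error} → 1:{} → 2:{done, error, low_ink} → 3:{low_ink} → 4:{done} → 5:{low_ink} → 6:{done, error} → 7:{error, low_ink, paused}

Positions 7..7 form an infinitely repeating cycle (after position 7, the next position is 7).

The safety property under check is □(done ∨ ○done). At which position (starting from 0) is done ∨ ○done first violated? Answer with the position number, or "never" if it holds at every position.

Check done ∨ ○done at each position in order: 0 ✓, 1 ✓, 2 ✓, 3 ✓, 4 ✓, 5 ✓, 6 ✓.
At position 7 the labels are {error, low_ink, paused} and the next position 7 has {error, low_ink, paused}, so done ∨ ○done is false there. This is the first violation.

7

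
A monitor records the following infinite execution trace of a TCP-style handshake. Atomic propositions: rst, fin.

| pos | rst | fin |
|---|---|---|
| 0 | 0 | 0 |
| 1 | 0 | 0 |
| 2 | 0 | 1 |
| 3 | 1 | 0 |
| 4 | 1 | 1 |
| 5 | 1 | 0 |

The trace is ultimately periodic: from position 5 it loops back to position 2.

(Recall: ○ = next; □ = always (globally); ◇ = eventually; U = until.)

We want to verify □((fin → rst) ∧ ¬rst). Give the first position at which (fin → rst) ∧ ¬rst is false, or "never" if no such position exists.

2

Check (fin → rst) ∧ ¬rst at each position in order: 0 ✓, 1 ✓.
At position 2 the labels are {fin}, so (fin → rst) ∧ ¬rst is false there. This is the first violation.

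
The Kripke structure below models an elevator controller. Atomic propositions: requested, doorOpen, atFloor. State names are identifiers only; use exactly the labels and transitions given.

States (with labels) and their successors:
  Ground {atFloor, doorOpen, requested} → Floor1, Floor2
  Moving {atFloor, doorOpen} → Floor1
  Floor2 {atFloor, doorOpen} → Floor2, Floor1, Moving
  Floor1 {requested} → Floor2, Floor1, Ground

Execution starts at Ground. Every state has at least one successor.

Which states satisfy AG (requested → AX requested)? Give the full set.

none

States satisfying requested → AX requested: {Moving, Floor2}.
States satisfying AG (requested → AX requested): ∅.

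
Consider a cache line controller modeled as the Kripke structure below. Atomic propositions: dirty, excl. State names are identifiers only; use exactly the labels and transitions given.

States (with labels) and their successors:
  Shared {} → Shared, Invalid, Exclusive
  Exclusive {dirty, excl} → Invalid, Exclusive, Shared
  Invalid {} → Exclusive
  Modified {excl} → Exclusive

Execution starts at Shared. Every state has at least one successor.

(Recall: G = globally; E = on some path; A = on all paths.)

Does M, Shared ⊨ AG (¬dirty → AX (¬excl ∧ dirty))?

Does not hold

States satisfying ¬dirty → AX (¬excl ∧ dirty): {Exclusive}.
States satisfying AG (¬dirty → AX (¬excl ∧ dirty)): ∅.
Invalid is reachable from Shared and violates ¬dirty → AX (¬excl ∧ dirty), so AG fails at Shared.
Shared ∉ Sat(AG (¬dirty → AX (¬excl ∧ dirty))).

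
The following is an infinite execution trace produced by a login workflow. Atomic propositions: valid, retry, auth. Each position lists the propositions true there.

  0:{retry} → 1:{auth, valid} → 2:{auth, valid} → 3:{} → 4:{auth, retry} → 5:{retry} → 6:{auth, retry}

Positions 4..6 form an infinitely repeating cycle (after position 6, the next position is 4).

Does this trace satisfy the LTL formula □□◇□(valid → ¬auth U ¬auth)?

Satisfied

□◇□(valid → ¬auth U ¬auth) holds at every position 0..6, and those are all positions ever visited, so □□◇□(valid → ¬auth U ¬auth) holds.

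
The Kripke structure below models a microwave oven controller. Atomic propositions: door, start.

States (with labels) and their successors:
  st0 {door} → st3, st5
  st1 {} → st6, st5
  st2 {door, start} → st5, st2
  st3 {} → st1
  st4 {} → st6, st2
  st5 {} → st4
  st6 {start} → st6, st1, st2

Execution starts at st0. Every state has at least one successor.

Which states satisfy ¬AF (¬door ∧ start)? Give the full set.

States satisfying ¬door ∧ start: {st6}.
States satisfying AF (¬door ∧ start): {st6}.
States satisfying ¬AF (¬door ∧ start): {st0, st1, st2, st3, st4, st5}.

{st0, st1, st2, st3, st4, st5}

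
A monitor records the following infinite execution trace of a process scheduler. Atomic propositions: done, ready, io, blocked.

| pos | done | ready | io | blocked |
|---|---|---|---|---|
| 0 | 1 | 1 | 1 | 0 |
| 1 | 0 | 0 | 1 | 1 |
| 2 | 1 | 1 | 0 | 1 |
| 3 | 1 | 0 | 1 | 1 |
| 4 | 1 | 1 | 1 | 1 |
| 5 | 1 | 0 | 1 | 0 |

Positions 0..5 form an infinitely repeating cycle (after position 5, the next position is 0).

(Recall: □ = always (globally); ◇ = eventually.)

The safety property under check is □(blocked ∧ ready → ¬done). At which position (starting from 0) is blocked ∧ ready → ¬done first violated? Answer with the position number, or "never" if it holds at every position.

2

Check blocked ∧ ready → ¬done at each position in order: 0 ✓, 1 ✓.
At position 2 the labels are {blocked, done, ready}, so blocked ∧ ready → ¬done is false there. This is the first violation.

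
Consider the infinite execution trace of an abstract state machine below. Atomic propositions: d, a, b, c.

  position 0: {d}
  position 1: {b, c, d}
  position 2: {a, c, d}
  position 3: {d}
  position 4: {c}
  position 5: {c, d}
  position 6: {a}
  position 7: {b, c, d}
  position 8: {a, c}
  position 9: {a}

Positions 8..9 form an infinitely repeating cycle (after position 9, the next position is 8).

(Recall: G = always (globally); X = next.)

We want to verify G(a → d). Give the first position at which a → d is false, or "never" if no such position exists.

6

Check a → d at each position in order: 0 ✓, 1 ✓, 2 ✓, 3 ✓, 4 ✓, 5 ✓.
At position 6 the labels are {a}, so a → d is false there. This is the first violation.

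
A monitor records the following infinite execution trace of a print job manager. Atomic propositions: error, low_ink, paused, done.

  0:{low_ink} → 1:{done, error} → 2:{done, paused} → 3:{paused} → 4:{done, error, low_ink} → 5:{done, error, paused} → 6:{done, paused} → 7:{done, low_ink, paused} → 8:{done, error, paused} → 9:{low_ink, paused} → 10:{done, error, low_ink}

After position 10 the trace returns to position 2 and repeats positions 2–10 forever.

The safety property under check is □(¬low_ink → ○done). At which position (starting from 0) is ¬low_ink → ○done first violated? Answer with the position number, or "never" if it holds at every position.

Check ¬low_ink → ○done at each position in order: 0 ✓, 1 ✓.
At position 2 the labels are {done, paused} and the next position 3 has {paused}, so ¬low_ink → ○done is false there. This is the first violation.

2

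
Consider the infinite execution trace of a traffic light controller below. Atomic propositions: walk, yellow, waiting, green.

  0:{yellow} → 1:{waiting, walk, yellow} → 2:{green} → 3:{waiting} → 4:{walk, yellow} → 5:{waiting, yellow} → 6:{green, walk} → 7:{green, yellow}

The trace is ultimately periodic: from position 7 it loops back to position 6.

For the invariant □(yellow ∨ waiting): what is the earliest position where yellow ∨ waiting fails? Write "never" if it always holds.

2

Check yellow ∨ waiting at each position in order: 0 ✓, 1 ✓.
At position 2 the labels are {green}, so yellow ∨ waiting is false there. This is the first violation.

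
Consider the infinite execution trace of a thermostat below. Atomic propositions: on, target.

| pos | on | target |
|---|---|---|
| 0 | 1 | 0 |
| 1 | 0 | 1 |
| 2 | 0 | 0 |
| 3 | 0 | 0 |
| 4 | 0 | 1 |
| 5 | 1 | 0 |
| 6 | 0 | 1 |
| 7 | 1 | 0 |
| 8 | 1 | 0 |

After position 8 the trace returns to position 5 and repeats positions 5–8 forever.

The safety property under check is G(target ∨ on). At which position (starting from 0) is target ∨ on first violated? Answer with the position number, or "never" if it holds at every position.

2

Check target ∨ on at each position in order: 0 ✓, 1 ✓.
At position 2 the labels are {}, so target ∨ on is false there. This is the first violation.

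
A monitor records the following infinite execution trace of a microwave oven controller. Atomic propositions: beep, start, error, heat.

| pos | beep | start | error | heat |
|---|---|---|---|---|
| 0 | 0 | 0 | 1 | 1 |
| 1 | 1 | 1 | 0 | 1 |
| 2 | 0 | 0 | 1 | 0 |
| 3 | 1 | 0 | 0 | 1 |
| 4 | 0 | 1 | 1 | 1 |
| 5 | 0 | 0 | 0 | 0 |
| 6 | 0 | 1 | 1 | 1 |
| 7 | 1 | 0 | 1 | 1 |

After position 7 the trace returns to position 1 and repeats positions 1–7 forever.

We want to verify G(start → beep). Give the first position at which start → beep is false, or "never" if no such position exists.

Check start → beep at each position in order: 0 ✓, 1 ✓, 2 ✓, 3 ✓.
At position 4 the labels are {error, heat, start}, so start → beep is false there. This is the first violation.

4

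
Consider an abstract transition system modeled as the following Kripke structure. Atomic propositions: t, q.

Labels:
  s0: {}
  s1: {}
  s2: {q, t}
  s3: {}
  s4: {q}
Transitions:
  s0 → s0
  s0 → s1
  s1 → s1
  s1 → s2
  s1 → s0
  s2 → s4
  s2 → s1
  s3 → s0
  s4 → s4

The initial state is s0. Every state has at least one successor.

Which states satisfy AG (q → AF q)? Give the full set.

{s0, s1, s2, s3, s4}

States satisfying q → AF q: {s0, s1, s2, s3, s4}.
States satisfying AG (q → AF q): {s0, s1, s2, s3, s4}.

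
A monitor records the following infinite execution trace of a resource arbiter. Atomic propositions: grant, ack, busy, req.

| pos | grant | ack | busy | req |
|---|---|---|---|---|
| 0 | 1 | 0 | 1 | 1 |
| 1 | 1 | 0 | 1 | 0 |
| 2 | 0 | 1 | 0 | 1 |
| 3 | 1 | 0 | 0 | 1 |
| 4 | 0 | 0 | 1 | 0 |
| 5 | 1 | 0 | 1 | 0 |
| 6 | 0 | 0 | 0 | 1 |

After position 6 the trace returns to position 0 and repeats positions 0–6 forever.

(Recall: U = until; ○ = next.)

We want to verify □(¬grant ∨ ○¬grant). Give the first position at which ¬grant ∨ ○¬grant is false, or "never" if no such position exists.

0

At position 0 the labels are {busy, grant, req} and the next position 1 has {busy, grant}, so ¬grant ∨ ○¬grant is false there. This is the first violation.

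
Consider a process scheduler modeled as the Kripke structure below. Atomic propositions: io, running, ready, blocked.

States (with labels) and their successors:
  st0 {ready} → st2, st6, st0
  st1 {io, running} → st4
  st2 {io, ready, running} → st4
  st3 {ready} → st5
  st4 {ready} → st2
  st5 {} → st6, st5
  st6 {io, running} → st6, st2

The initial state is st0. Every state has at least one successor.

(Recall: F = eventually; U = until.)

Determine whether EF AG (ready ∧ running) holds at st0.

States satisfying AG (ready ∧ running): ∅.
States satisfying EF AG (ready ∧ running): ∅.
No suitable path/successor from st0 witnesses the formula.
st0 ∉ Sat(EF AG (ready ∧ running)).

No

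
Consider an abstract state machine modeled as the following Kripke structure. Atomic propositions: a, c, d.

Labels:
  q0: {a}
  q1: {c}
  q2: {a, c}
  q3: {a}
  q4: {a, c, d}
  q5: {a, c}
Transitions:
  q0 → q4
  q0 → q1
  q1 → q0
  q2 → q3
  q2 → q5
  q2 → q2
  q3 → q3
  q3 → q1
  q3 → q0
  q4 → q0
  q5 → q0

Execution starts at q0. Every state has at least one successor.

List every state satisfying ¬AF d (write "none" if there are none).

{q0, q1, q2, q3, q5}

States satisfying d: {q4}.
States satisfying AF d: {q4}.
States satisfying ¬AF d: {q0, q1, q2, q3, q5}.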